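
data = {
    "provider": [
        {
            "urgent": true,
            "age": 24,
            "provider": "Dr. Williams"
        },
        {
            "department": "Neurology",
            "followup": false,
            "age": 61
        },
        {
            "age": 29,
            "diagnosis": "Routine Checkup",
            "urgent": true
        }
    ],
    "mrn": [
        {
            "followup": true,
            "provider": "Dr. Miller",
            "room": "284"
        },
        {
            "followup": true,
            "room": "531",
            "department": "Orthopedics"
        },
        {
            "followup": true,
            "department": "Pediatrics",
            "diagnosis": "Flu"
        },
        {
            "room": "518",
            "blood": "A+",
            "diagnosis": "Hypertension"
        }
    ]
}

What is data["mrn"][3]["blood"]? "A+"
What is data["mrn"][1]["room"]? "531"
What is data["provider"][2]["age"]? 29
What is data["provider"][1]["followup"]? False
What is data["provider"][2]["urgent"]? True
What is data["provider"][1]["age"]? 61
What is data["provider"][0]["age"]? 24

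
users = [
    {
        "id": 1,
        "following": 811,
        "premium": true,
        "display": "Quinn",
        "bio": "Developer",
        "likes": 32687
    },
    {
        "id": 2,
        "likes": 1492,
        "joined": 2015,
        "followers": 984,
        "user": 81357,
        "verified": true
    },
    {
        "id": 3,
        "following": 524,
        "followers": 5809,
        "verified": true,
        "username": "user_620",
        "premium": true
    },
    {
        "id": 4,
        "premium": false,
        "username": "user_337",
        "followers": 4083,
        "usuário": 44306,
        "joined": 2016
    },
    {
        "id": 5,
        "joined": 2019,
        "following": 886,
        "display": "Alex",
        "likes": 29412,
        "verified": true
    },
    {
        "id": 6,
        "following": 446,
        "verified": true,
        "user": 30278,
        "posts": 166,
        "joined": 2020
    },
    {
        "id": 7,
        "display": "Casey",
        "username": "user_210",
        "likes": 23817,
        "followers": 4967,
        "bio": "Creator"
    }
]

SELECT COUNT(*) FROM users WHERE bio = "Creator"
1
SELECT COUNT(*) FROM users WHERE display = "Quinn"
1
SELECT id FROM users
[1, 2, 3, 4, 5, 6, 7]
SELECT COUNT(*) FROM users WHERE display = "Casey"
1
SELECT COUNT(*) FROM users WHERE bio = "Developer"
1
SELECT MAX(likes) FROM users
32687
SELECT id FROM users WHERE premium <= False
[4]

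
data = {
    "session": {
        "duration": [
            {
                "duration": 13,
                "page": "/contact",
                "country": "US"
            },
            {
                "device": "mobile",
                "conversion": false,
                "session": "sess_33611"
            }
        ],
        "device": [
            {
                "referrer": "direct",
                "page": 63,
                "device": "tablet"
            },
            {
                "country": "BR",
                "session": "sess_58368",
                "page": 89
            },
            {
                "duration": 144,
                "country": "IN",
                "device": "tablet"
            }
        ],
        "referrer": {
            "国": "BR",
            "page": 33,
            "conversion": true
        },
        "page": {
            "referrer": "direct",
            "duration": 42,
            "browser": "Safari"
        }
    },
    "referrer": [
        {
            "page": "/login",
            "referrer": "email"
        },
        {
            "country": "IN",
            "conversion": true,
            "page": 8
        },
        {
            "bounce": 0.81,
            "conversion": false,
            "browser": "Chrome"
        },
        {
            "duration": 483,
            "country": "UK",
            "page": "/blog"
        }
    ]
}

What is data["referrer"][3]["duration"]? 483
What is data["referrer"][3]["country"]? "UK"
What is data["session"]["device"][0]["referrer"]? "direct"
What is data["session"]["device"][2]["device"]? "tablet"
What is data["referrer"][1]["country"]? "IN"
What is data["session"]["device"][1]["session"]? "sess_58368"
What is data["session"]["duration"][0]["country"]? "US"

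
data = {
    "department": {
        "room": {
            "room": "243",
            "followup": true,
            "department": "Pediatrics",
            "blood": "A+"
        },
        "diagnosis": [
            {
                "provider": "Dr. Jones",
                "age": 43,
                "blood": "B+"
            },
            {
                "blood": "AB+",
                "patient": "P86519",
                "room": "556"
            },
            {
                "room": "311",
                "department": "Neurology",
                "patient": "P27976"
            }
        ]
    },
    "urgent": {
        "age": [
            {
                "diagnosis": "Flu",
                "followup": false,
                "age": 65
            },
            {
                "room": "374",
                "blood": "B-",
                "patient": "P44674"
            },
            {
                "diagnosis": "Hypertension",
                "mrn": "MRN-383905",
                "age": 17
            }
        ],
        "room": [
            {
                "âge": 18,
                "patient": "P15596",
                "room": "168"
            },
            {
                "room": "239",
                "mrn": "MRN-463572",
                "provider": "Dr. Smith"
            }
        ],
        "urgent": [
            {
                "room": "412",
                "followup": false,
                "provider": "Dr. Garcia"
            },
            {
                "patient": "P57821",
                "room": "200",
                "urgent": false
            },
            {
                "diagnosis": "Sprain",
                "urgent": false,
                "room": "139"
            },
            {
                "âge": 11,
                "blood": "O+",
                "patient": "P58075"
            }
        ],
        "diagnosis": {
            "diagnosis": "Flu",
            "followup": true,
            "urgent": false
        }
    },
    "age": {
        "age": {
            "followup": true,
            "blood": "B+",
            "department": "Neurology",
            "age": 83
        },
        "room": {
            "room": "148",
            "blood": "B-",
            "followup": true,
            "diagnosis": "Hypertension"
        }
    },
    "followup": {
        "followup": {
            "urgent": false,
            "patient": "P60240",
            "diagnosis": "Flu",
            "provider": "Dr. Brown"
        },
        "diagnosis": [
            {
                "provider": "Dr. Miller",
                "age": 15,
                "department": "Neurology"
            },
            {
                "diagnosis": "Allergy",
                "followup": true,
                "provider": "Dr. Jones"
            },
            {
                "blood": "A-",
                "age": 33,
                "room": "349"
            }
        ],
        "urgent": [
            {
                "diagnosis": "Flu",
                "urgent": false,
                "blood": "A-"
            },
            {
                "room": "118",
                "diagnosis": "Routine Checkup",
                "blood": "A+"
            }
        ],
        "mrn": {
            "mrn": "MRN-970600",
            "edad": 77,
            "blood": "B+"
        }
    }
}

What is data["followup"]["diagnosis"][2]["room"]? "349"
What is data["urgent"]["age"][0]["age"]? 65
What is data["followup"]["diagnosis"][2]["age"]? 33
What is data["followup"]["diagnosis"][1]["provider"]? "Dr. Jones"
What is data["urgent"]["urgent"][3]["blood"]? "O+"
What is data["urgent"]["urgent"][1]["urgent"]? False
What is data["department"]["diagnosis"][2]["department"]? "Neurology"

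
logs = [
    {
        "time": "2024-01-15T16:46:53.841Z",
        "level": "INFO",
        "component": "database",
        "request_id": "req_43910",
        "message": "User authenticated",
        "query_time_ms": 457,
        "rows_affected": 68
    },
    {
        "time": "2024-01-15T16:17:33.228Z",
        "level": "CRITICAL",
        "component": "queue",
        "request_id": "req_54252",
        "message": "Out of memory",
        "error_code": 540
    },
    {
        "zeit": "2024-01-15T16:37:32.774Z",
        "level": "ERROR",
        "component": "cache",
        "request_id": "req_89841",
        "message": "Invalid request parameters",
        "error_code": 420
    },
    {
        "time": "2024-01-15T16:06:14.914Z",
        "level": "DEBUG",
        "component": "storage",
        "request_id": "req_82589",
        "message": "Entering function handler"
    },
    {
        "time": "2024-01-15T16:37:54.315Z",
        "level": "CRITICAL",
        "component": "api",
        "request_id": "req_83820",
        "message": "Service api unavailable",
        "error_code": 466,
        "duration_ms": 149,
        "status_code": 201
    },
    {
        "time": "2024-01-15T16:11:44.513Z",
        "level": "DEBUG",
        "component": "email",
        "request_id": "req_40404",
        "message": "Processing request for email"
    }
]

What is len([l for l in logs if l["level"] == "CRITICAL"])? 2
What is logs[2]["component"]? "cache"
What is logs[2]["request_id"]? "req_89841"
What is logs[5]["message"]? "Processing request for email"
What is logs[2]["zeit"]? "2024-01-15T16:37:32.774Z"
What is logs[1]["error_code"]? 540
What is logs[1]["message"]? "Out of memory"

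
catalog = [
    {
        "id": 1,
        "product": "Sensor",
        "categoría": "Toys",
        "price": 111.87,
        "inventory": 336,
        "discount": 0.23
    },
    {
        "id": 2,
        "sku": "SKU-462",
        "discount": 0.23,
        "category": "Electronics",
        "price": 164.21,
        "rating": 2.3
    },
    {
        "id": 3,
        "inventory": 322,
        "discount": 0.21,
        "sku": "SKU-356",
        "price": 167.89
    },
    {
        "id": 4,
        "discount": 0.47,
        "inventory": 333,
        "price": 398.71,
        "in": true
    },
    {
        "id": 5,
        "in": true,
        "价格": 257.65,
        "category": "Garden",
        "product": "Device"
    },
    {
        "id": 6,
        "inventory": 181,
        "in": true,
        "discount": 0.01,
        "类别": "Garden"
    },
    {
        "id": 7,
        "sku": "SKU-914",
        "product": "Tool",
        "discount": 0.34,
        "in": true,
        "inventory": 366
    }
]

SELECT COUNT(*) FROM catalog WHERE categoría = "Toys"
1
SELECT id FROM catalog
[1, 2, 3, 4, 5, 6, 7]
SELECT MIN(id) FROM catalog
1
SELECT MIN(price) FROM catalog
111.87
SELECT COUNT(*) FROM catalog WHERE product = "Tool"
1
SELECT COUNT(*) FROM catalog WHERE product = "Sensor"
1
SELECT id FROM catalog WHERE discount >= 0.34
[4, 7]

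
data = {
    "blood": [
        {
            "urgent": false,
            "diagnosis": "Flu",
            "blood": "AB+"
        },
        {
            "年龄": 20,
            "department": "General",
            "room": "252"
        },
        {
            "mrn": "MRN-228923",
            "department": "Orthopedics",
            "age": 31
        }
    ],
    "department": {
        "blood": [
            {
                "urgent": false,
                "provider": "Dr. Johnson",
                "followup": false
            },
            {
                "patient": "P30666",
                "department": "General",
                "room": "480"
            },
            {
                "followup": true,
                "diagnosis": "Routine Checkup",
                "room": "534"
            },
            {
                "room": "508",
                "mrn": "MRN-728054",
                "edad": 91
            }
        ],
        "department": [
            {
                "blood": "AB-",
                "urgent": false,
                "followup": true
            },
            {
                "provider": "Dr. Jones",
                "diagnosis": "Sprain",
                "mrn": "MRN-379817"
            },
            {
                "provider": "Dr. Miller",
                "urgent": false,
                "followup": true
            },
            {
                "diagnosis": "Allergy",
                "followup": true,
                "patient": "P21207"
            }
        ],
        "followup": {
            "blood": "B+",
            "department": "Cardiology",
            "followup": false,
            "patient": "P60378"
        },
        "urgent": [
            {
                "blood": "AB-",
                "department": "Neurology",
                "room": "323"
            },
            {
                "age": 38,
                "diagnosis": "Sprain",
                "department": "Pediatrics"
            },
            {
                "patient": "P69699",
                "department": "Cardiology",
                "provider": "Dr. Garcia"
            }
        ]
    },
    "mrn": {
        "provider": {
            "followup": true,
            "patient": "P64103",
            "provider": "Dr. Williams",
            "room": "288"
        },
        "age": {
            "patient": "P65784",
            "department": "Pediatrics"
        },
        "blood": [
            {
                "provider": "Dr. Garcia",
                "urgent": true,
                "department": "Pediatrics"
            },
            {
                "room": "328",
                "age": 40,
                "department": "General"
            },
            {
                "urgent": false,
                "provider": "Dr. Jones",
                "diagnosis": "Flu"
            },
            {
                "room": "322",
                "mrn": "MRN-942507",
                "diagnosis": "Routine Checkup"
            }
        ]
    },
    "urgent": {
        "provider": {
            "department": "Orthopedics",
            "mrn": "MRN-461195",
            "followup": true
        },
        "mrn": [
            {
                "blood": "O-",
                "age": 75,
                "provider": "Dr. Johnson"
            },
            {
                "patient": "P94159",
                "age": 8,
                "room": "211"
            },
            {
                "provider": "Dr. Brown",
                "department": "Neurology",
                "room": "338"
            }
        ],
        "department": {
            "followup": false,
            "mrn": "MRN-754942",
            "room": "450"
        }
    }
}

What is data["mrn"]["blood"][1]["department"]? "General"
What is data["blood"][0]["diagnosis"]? "Flu"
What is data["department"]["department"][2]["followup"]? True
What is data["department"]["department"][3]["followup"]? True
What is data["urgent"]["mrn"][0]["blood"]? "O-"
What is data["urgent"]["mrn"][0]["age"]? 75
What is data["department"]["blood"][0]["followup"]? False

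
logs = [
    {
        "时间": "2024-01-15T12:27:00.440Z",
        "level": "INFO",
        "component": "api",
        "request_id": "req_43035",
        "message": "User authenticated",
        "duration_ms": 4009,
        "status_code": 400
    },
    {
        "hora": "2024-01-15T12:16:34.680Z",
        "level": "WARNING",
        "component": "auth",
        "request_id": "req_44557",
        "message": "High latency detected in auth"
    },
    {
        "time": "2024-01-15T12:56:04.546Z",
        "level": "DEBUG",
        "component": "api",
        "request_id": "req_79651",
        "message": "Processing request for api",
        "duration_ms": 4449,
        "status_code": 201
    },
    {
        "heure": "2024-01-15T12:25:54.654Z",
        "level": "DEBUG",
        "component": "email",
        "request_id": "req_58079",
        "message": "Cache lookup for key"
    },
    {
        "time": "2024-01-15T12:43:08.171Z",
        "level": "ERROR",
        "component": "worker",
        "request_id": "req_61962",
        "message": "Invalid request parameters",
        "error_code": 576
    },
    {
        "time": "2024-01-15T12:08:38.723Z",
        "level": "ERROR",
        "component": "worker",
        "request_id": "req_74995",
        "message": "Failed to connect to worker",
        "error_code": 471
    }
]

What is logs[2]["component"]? "api"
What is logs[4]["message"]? "Invalid request parameters"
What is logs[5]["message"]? "Failed to connect to worker"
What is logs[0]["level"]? "INFO"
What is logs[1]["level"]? "WARNING"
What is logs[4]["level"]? "ERROR"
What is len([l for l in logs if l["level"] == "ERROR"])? 2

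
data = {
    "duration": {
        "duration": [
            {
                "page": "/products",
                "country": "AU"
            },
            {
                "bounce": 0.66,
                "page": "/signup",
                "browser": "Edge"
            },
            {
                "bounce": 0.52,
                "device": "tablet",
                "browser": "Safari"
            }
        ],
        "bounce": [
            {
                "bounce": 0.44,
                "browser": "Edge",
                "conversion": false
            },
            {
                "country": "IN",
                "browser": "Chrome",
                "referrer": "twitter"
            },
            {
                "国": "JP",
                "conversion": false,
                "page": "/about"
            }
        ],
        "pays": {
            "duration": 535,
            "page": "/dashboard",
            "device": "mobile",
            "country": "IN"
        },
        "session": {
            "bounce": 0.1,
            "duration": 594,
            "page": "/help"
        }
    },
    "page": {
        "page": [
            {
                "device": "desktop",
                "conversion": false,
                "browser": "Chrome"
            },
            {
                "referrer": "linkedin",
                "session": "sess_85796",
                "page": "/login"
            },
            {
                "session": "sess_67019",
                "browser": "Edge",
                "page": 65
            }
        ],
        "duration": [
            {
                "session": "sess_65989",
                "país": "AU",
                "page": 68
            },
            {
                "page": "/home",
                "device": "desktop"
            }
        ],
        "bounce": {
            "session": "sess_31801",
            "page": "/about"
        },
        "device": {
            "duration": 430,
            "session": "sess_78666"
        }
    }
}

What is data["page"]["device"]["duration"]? 430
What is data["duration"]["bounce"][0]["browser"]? "Edge"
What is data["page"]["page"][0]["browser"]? "Chrome"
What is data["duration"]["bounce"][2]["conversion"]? False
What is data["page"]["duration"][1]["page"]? "/home"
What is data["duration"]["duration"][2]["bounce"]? 0.52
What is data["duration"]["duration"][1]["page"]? "/signup"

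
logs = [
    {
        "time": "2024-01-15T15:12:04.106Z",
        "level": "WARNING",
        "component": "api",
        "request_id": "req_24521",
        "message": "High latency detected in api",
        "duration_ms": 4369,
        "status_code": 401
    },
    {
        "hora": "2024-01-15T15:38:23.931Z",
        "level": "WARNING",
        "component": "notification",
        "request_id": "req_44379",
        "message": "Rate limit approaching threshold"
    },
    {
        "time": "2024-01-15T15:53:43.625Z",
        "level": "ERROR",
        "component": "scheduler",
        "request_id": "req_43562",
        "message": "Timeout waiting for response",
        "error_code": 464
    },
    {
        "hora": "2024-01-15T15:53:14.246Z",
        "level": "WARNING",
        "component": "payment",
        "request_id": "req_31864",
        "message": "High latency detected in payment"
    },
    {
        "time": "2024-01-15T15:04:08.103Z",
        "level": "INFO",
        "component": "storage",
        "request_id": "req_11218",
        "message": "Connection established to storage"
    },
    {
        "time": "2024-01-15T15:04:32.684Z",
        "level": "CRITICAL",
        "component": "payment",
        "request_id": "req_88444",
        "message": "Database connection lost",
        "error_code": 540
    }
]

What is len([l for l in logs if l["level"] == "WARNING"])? 3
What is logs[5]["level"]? "CRITICAL"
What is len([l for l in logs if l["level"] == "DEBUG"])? 0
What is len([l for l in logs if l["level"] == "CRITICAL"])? 1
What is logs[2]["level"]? "ERROR"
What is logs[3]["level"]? "WARNING"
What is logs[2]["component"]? "scheduler"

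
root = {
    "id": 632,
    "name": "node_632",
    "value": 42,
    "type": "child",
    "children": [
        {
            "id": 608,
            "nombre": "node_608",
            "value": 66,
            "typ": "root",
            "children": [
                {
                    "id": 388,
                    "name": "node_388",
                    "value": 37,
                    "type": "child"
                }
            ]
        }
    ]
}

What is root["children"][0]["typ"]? "root"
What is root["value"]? 42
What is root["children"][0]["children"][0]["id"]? 388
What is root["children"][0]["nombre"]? "node_608"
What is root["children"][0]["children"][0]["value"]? 37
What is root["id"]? 632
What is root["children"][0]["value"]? 66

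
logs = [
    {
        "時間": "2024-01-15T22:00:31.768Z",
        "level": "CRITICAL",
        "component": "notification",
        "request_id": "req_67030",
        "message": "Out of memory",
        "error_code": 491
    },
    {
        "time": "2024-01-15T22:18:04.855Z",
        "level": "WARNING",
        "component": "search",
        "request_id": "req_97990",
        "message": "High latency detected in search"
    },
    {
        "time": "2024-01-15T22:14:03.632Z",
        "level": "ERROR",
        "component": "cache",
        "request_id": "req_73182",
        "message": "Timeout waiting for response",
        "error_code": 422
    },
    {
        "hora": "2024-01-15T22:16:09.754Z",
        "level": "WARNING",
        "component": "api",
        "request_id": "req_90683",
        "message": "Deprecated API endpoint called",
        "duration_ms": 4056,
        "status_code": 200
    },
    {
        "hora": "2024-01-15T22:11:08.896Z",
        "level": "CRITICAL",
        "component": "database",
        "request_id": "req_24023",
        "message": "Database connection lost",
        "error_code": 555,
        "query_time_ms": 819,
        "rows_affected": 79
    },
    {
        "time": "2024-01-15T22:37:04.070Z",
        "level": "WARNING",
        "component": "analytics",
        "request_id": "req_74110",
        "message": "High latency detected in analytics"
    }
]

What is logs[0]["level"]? "CRITICAL"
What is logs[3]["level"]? "WARNING"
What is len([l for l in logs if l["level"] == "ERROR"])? 1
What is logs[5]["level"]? "WARNING"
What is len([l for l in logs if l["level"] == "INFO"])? 0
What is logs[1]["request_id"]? "req_97990"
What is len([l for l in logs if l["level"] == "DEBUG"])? 0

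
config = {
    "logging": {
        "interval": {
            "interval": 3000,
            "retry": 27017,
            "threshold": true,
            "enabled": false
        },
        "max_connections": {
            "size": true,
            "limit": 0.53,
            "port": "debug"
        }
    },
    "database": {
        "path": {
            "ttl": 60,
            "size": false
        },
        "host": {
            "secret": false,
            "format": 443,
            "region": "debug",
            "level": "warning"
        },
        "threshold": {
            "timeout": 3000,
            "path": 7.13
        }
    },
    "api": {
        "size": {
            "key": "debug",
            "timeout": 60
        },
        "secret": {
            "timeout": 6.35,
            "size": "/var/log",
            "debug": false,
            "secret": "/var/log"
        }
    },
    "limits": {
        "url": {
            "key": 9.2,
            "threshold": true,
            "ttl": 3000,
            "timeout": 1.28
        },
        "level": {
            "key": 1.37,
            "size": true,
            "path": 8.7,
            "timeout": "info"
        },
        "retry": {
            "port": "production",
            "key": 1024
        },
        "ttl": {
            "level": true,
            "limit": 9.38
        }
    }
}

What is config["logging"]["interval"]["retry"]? 27017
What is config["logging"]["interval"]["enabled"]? False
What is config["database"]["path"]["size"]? False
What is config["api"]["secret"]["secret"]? "/var/log"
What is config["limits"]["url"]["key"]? 9.2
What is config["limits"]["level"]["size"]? True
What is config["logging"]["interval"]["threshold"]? True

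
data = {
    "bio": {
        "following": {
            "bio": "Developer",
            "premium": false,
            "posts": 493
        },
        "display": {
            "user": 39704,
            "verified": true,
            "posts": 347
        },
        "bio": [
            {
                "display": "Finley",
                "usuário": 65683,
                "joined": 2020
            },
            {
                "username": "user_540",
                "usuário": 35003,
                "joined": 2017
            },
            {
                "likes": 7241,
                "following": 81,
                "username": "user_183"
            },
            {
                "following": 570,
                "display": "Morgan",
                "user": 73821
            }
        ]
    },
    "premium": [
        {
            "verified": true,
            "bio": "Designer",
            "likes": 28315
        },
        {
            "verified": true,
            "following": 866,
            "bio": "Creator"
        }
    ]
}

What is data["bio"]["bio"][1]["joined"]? 2017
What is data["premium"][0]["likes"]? 28315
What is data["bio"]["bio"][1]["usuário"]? 35003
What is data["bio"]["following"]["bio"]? "Developer"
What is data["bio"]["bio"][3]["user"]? 73821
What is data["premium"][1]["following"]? 866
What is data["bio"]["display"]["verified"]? True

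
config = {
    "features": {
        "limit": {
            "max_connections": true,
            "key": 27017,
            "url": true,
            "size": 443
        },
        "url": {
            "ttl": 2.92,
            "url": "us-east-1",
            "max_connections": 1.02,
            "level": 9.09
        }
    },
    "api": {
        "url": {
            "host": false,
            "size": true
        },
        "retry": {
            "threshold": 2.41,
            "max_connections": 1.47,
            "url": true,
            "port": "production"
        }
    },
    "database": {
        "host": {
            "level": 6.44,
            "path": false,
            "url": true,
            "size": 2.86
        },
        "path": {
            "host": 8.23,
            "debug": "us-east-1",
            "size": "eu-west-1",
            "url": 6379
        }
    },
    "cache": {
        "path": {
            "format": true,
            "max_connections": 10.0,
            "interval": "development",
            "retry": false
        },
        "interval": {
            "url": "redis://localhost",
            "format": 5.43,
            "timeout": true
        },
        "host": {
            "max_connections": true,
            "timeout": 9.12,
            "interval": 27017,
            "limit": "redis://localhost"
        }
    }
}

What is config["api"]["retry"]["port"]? "production"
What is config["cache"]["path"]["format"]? True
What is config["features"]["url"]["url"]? "us-east-1"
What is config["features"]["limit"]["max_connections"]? True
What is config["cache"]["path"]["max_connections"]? 10.0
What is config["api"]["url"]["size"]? True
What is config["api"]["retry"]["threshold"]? 2.41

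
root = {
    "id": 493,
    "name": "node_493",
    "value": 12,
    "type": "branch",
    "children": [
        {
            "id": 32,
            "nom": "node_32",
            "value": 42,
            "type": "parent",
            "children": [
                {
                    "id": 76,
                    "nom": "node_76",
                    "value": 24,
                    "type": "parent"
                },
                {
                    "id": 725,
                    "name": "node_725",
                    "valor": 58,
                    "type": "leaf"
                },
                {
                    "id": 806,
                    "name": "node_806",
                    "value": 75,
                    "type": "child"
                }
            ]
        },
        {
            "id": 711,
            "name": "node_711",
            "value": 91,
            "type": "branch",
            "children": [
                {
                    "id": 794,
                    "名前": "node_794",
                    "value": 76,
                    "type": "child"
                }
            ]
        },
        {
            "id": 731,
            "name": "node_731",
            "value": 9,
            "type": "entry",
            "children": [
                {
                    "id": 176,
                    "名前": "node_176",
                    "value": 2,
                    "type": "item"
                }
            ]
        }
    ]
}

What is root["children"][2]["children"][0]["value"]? 2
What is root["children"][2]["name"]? "node_731"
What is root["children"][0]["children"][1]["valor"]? 58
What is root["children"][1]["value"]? 91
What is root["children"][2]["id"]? 731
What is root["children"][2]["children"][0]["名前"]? "node_176"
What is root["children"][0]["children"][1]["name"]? "node_725"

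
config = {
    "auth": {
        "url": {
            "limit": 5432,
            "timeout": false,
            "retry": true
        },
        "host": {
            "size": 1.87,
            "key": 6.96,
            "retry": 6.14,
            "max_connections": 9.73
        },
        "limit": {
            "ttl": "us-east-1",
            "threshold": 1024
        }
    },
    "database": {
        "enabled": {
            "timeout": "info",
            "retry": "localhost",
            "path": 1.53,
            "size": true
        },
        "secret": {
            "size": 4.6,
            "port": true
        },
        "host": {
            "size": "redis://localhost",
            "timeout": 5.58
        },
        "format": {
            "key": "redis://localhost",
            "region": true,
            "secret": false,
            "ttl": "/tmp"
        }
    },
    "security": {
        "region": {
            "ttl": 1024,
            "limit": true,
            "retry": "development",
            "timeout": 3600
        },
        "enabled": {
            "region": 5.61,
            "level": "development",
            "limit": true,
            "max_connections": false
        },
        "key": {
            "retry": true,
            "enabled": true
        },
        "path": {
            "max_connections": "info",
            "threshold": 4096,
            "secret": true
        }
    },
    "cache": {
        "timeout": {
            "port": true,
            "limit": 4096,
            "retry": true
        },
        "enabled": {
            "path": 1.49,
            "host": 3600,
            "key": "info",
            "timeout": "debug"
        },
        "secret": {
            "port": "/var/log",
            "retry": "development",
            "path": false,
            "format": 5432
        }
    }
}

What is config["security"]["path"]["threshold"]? 4096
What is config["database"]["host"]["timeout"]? 5.58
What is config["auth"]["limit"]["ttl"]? "us-east-1"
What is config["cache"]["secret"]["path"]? False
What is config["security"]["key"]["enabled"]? True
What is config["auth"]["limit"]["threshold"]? 1024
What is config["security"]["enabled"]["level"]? "development"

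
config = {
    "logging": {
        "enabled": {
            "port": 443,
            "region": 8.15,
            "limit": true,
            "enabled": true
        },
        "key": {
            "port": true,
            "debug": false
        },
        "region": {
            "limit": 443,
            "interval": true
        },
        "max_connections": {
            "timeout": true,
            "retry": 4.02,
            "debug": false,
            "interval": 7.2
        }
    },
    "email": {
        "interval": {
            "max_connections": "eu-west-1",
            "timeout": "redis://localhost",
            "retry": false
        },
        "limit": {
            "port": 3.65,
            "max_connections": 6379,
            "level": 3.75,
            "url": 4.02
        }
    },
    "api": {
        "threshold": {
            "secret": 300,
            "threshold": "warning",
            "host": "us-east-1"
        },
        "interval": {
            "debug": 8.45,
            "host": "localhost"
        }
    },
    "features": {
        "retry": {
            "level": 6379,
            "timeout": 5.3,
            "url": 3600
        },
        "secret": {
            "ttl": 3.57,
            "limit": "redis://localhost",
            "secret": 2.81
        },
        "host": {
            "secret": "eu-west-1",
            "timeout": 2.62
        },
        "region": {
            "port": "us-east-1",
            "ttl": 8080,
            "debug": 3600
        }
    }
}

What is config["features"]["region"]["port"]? "us-east-1"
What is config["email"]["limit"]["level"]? 3.75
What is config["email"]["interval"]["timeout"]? "redis://localhost"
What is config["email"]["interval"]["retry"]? False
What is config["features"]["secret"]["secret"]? 2.81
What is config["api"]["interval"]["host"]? "localhost"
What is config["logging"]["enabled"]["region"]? 8.15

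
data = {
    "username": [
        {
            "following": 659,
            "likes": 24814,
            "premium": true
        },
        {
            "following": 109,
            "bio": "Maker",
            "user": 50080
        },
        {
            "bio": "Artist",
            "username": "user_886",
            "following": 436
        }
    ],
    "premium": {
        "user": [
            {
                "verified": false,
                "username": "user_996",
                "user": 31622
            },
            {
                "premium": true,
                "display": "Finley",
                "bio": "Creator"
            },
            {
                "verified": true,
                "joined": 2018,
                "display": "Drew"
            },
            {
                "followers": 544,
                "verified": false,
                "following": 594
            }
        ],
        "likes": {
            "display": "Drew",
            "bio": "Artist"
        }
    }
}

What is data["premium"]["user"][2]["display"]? "Drew"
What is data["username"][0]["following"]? 659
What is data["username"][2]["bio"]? "Artist"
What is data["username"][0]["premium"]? True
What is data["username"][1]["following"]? 109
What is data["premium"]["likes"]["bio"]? "Artist"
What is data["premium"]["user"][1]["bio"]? "Creator"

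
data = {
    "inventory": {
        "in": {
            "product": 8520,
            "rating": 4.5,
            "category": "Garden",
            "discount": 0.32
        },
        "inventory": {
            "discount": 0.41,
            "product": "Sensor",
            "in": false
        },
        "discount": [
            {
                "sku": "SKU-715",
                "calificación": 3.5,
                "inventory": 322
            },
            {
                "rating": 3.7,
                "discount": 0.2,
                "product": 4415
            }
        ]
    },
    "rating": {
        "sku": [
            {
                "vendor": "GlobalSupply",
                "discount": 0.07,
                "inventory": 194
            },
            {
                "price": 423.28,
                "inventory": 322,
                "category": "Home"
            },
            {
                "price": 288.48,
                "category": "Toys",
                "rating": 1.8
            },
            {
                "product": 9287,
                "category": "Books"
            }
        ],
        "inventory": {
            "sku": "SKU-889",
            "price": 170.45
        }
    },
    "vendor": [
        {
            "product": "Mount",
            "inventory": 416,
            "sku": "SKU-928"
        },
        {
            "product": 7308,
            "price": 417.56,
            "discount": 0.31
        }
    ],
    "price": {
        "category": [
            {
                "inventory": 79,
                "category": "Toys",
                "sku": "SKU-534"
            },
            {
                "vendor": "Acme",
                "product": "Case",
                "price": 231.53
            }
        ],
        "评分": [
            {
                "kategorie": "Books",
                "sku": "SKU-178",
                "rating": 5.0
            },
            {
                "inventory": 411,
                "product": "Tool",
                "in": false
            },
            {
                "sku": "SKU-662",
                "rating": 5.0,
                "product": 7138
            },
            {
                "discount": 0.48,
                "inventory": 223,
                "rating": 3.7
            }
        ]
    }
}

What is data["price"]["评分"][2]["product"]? 7138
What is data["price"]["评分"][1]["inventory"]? 411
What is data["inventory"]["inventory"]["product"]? "Sensor"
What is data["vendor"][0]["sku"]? "SKU-928"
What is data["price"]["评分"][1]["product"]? "Tool"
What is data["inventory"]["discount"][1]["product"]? 4415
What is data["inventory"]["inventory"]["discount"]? 0.41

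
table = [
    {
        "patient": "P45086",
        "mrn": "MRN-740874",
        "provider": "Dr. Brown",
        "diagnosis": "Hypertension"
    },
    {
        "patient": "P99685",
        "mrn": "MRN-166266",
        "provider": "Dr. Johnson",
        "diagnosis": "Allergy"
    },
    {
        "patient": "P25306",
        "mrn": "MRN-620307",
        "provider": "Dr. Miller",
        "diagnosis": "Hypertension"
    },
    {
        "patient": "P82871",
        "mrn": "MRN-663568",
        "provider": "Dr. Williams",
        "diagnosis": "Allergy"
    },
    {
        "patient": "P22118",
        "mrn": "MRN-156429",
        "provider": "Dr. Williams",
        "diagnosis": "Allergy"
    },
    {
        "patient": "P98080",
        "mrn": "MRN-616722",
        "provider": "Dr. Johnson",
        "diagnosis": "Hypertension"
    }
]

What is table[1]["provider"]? "Dr. Johnson"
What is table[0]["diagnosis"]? "Hypertension"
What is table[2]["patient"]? "P25306"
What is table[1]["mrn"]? "MRN-166266"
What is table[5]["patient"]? "P98080"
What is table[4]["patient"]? "P22118"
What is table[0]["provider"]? "Dr. Brown"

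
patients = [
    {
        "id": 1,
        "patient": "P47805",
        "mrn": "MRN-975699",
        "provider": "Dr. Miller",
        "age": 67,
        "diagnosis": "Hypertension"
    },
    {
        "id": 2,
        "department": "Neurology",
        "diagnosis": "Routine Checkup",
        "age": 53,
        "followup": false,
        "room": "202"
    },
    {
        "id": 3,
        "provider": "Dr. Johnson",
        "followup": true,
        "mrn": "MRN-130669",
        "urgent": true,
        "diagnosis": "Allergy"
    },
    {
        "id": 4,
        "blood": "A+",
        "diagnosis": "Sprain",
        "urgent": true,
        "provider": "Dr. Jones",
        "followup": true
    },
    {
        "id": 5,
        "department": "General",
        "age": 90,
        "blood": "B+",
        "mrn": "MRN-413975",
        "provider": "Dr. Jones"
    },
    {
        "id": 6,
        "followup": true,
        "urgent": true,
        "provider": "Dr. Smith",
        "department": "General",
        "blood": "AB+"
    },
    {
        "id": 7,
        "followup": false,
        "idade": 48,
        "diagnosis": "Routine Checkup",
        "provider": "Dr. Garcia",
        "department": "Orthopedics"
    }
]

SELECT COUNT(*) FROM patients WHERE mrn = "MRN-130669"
1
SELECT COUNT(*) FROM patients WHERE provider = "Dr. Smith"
1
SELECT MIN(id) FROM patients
1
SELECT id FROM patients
[1, 2, 3, 4, 5, 6, 7]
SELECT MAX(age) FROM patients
90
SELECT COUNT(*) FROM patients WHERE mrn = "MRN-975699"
1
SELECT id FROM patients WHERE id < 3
[1, 2]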